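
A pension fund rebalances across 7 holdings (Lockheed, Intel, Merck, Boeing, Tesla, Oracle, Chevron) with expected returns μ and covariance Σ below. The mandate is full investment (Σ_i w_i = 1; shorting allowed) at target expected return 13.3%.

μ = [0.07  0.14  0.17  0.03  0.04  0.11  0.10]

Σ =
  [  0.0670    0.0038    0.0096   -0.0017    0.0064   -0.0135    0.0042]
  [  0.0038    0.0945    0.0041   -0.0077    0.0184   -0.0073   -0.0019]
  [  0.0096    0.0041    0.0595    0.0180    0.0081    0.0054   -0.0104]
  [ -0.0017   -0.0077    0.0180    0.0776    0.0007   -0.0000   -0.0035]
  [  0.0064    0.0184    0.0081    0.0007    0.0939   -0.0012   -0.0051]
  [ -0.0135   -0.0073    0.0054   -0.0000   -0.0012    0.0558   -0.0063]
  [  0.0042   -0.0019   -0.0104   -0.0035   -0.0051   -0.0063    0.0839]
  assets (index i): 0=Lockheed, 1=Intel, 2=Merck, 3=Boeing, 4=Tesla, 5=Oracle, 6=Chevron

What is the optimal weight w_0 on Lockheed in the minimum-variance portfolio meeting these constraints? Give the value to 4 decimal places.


0.0903

u=Σ⁻¹μ = [0.9418  1.5527  2.6837  0.0153  -0.0528  2.3317  1.6851]
v=Σ⁻¹𝟙 = [16.5863  11.3033  8.8573  12.9377  7.5860  24.4437  15.2788]
a=μᵀu=1.162874  b=𝟙ᵀu=9.157504  c=𝟙ᵀv=96.993123  D=ac−b²=28.930926
λ₁=(c·0.133−b)/D = (96.993123·0.133−9.157504)/28.930926 = 0.129363
λ₂=(a−b·0.133)/D = (1.162874−9.157504·0.133)/28.930926 = -0.001904
w* = 0.129363·u + -0.001904·v:
  w_0 = 0.129363·0.9418 + -0.001904·16.5863 = 0.0903  (Lockheed)
  w_1 = 0.129363·1.5527 + -0.001904·11.3033 = 0.1793  (Intel)
  w_2 = 0.129363·2.6837 + -0.001904·8.8573 = 0.3303  (Merck)
  w_3 = 0.129363·0.0153 + -0.001904·12.9377 = -0.0227  (Boeing)
  w_4 = 0.129363·-0.0528 + -0.001904·7.5860 = -0.0213  (Tesla)
  w_5 = 0.129363·2.3317 + -0.001904·24.4437 = 0.2551  (Oracle)
  w_6 = 0.129363·1.6851 + -0.001904·15.2788 = 0.1889  (Chevron)
Σw_i=1.0000  μᵀw=0.1330
σ²=wᵀΣw=λ₁·μ_p+λ₂ = 0.129363·0.133 + -0.001904 = 0.015302 ≈ 0.0153


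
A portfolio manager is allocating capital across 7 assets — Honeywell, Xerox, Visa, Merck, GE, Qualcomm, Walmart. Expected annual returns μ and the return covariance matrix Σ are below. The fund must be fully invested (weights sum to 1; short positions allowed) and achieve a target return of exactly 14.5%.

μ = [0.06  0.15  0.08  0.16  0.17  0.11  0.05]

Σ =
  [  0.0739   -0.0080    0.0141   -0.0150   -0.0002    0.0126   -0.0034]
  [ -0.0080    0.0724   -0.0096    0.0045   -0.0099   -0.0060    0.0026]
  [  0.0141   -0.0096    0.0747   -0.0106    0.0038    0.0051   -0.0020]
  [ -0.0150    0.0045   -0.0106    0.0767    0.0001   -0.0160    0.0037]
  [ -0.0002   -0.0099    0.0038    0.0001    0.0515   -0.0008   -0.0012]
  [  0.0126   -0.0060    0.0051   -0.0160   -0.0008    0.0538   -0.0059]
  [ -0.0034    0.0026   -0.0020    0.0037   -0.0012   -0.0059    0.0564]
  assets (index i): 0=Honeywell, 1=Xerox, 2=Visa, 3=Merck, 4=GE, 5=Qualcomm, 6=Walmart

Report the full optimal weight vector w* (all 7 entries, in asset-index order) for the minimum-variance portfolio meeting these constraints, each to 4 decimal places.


u=Σ⁻¹μ = [1.0048  2.9135  1.2885  2.8671  3.8364  3.0391  1.0699]
v=Σ⁻¹𝟙 = [14.0112  20.4474  13.9600  20.7234  23.1829  24.9500  19.8713]
a=μᵀu=2.099130  b=𝟙ᵀu=16.019484  c=𝟙ᵀv=137.146170  D=ac−b²=31.263735
λ₁=(c·0.145−b)/D = (137.146170·0.145−16.019484)/31.263735 = 0.123680
λ₂=(a−b·0.145)/D = (2.099130−16.019484·0.145)/31.263735 = -0.007155
w* = 0.123680·u + -0.007155·v:
  w_0 = 0.123680·1.0048 + -0.007155·14.0112 = 0.0240  (Honeywell)
  w_1 = 0.123680·2.9135 + -0.007155·20.4474 = 0.2140  (Xerox)
  w_2 = 0.123680·1.2885 + -0.007155·13.9600 = 0.0595  (Visa)
  w_3 = 0.123680·2.8671 + -0.007155·20.7234 = 0.2063  (Merck)
  w_4 = 0.123680·3.8364 + -0.007155·23.1829 = 0.3086  (GE)
  w_5 = 0.123680·3.0391 + -0.007155·24.9500 = 0.1974  (Qualcomm)
  w_6 = 0.123680·1.0699 + -0.007155·19.8713 = -0.0099  (Walmart)
Σw_i=1.0000  μᵀw=0.1450
σ²=wᵀΣw=λ₁·μ_p+λ₂ = 0.123680·0.145 + -0.007155 = 0.010779 ≈ 0.0108

0.0240  0.2140  0.0595  0.2063  0.3086  0.1974  -0.0099


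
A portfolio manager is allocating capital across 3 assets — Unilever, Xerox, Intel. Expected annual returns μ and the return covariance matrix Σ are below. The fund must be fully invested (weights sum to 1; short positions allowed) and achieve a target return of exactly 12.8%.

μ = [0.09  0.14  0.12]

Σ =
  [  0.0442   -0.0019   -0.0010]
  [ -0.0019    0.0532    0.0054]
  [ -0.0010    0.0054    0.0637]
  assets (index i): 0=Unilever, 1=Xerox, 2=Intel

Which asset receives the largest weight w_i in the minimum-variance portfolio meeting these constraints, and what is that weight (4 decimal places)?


Xerox (0.5887)

x=Σ⁻¹μ = [2.1838  2.5367  1.7031]
y=Σ⁻¹𝟙 = [23.7342  18.1697  14.5309]
a=μᵀx=0.756046  b=𝟙ᵀx=6.423547  c=𝟙ᵀy=56.434834  D=ac−b²=1.405402
λ₁=(c·0.128−b)/D = (56.434834·0.128−6.423547)/1.405402 = 0.569312
λ₂=(a−b·0.128)/D = (0.756046−6.423547·0.128)/1.405402 = -0.047081
w* = 0.569312·x + -0.047081·y:
  w_0 = 0.569312·2.1838 + -0.047081·23.7342 = 0.1258  (Unilever)
  w_1 = 0.569312·2.5367 + -0.047081·18.1697 = 0.5887  (Xerox)
  w_2 = 0.569312·1.7031 + -0.047081·14.5309 = 0.2855  (Intel)
Σw_i=1.0000  μᵀw=0.1280
σ²=wᵀΣw=λ₁·μ_p+λ₂ = 0.569312·0.128 + -0.047081 = 0.025791 ≈ 0.0258


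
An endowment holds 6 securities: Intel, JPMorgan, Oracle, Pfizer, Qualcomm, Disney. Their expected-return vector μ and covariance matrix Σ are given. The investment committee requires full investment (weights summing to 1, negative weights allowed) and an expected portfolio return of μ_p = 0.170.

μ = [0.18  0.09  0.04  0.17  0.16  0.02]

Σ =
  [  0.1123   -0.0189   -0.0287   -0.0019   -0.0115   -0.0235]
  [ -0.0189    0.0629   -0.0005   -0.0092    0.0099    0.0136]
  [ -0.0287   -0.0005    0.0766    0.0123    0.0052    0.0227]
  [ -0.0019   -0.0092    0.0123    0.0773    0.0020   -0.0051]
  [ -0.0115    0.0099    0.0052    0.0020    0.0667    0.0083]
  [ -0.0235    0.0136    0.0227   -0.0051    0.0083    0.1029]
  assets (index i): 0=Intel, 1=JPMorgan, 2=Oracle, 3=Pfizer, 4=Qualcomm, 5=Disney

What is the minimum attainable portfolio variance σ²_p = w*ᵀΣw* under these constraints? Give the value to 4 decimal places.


0.0232

u=Σ⁻¹μ = [2.5093  2.1143  0.8777  2.3265  2.3521  0.2199]
v=Σ⁻¹𝟙 = [19.3078  20.1109  15.0616  13.5912  12.7854  7.7894]
a=μᵀu=1.453301  b=𝟙ᵀu=10.399820  c=𝟙ᵀv=88.646323  D=ac−b²=20.673557
λ₁=(c·0.170−b)/D = (88.646323·0.170−10.399820)/20.673557 = 0.225895
λ₂=(a−b·0.170)/D = (1.453301−10.399820·0.170)/20.673557 = -0.015221
w* = 0.225895·u + -0.015221·v:
  w_0 = 0.225895·2.5093 + -0.015221·19.3078 = 0.2729  (Intel)
  w_1 = 0.225895·2.1143 + -0.015221·20.1109 = 0.1715  (JPMorgan)
  w_2 = 0.225895·0.8777 + -0.015221·15.0616 = -0.0310  (Oracle)
  w_3 = 0.225895·2.3265 + -0.015221·13.5912 = 0.3187  (Pfizer)
  w_4 = 0.225895·2.3521 + -0.015221·12.7854 = 0.3367  (Qualcomm)
  w_5 = 0.225895·0.2199 + -0.015221·7.7894 = -0.0689  (Disney)
Σw_i=1.0000  μᵀw=0.1700
σ²=wᵀΣw=λ₁·μ_p+λ₂ = 0.225895·0.170 + -0.015221 = 0.023181 ≈ 0.0232


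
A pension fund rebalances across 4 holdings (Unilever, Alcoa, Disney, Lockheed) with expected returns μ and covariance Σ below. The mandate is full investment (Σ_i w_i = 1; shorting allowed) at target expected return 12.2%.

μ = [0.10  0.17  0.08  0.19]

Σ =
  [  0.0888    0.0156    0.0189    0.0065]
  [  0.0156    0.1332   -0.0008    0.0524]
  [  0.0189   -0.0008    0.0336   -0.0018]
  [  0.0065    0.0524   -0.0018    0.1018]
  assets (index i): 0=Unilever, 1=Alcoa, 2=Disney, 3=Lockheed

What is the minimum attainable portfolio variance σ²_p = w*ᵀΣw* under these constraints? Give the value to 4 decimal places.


p=Σ⁻¹μ = [0.4252  0.6280  2.2401  1.5556]
q=Σ⁻¹𝟙 = [3.9947  4.0739  28.0387  7.9669]
a=μᵀp=0.624047  b=𝟙ᵀp=4.848844  c=𝟙ᵀq=44.074218  D=ac−b²=3.993089
λ₁=(c·0.122−b)/D = (44.074218·0.122−4.848844)/3.993089 = 0.132281
λ₂=(a−b·0.122)/D = (0.624047−4.848844·0.122)/3.993089 = 0.008136
w* = 0.132281·p + 0.008136·q:
  w_0 = 0.132281·0.4252 + 0.008136·3.9947 = 0.0887  (Unilever)
  w_1 = 0.132281·0.6280 + 0.008136·4.0739 = 0.1162  (Alcoa)
  w_2 = 0.132281·2.2401 + 0.008136·28.0387 = 0.5244  (Disney)
  w_3 = 0.132281·1.5556 + 0.008136·7.9669 = 0.2706  (Lockheed)
Σw_i=1.0000  μᵀw=0.1220
σ²=wᵀΣw=λ₁·μ_p+λ₂ = 0.132281·0.122 + 0.008136 = 0.024274 ≈ 0.0243

0.0243


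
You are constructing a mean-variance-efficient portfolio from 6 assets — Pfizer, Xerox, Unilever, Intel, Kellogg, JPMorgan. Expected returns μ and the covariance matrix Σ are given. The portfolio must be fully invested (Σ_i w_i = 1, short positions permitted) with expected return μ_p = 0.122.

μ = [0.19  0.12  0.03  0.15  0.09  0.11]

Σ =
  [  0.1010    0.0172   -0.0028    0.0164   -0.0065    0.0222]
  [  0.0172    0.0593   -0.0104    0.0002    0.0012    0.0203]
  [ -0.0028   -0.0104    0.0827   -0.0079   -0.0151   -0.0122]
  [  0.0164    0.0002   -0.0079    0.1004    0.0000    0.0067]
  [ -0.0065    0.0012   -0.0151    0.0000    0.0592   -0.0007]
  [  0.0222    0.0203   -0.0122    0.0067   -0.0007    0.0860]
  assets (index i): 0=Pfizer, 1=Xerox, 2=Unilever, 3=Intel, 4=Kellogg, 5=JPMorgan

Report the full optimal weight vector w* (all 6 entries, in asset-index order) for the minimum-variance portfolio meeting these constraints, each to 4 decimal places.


p=Σ⁻¹μ = [1.4241  1.5599  1.1811  1.3095  1.9537  0.6247]
q=Σ⁻¹𝟙 = [5.7469  15.2843  20.5941  10.0201  22.5707  8.8612]
a=μᵀp=0.934171  b=𝟙ᵀp=8.052960  c=𝟙ᵀq=83.077306  D=ac−b²=12.758230
λ₁=(c·0.122−b)/D = (83.077306·0.122−8.052960)/12.758230 = 0.163226
λ₂=(a−b·0.122)/D = (0.934171−8.052960·0.122)/12.758230 = -0.003785
w* = 0.163226·p + -0.003785·q:
  w_0 = 0.163226·1.4241 + -0.003785·5.7469 = 0.2107  (Pfizer)
  w_1 = 0.163226·1.5599 + -0.003785·15.2843 = 0.1968  (Xerox)
  w_2 = 0.163226·1.1811 + -0.003785·20.5941 = 0.1148  (Unilever)
  w_3 = 0.163226·1.3095 + -0.003785·10.0201 = 0.1758  (Intel)
  w_4 = 0.163226·1.9537 + -0.003785·22.5707 = 0.2335  (Kellogg)
  w_5 = 0.163226·0.6247 + -0.003785·8.8612 = 0.0684  (JPMorgan)
Σw_i=1.0000  μᵀw=0.1220
σ²=wᵀΣw=λ₁·μ_p+λ₂ = 0.163226·0.122 + -0.003785 = 0.016129 ≈ 0.0161

0.2107  0.1968  0.1148  0.1758  0.2335  0.0684


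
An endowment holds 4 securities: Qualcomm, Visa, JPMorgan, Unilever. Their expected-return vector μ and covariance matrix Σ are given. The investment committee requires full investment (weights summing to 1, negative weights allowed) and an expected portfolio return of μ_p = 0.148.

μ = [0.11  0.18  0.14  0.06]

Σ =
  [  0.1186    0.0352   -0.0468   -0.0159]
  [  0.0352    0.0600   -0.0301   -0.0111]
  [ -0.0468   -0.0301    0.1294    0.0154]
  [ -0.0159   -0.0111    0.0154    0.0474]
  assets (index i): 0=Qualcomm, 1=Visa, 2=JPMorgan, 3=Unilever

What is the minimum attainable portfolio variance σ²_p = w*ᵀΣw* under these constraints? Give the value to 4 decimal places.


g=Σ⁻¹μ = [0.8326  3.8813  2.0740  1.7802]
h=Σ⁻¹𝟙 = [10.7256  21.9378  13.6890  25.3847]
a=μᵀg=1.187404  b=𝟙ᵀg=8.568170  c=𝟙ᵀh=71.737146  D=ac−b²=11.767451
λ₁=(c·0.148−b)/D = (71.737146·0.148−8.568170)/11.767451 = 0.174118
λ₂=(a−b·0.148)/D = (1.187404−8.568170·0.148)/11.767451 = -0.006857
w* = 0.174118·g + -0.006857·h:
  w_0 = 0.174118·0.8326 + -0.006857·10.7256 = 0.0714  (Qualcomm)
  w_1 = 0.174118·3.8813 + -0.006857·21.9378 = 0.5254  (Visa)
  w_2 = 0.174118·2.0740 + -0.006857·13.6890 = 0.2673  (JPMorgan)
  w_3 = 0.174118·1.7802 + -0.006857·25.3847 = 0.1359  (Unilever)
Σw_i=1.0000  μᵀw=0.1480
σ²=wᵀΣw=λ₁·μ_p+λ₂ = 0.174118·0.148 + -0.006857 = 0.018913 ≈ 0.0189

0.0189


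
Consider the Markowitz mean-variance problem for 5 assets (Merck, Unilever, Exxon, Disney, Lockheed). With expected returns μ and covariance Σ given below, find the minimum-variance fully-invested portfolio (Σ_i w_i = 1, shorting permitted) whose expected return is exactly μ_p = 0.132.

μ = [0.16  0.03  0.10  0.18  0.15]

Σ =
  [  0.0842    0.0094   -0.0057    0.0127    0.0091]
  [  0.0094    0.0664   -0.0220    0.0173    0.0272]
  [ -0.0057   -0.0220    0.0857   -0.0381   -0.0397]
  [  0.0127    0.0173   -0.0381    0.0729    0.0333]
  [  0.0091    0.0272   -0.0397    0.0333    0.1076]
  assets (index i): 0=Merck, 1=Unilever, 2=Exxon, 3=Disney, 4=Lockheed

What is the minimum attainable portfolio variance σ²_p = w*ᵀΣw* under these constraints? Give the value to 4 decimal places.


0.0130

u=Σ⁻¹μ = [1.4774  -0.1177  3.4250  3.3299  1.5320]
v=Σ⁻¹𝟙 = [8.2246  14.4893  29.1316  19.6907  9.5899]
a=μᵀu=1.404535  b=𝟙ᵀu=9.646590  c=𝟙ᵀv=81.126138  D=ac−b²=20.887790
λ₁=(c·0.132−b)/D = (81.126138·0.132−9.646590)/20.887790 = 0.050846
λ₂=(a−b·0.132)/D = (1.404535−9.646590·0.132)/20.887790 = 0.006280
w* = 0.050846·u + 0.006280·v:
  w_0 = 0.050846·1.4774 + 0.006280·8.2246 = 0.1268  (Merck)
  w_1 = 0.050846·-0.1177 + 0.006280·14.4893 = 0.0850  (Unilever)
  w_2 = 0.050846·3.4250 + 0.006280·29.1316 = 0.3571  (Exxon)
  w_3 = 0.050846·3.3299 + 0.006280·19.6907 = 0.2930  (Disney)
  w_4 = 0.050846·1.5320 + 0.006280·9.5899 = 0.1381  (Lockheed)
Σw_i=1.0000  μᵀw=0.1320
σ²=wᵀΣw=λ₁·μ_p+λ₂ = 0.050846·0.132 + 0.006280 = 0.012992 ≈ 0.0130


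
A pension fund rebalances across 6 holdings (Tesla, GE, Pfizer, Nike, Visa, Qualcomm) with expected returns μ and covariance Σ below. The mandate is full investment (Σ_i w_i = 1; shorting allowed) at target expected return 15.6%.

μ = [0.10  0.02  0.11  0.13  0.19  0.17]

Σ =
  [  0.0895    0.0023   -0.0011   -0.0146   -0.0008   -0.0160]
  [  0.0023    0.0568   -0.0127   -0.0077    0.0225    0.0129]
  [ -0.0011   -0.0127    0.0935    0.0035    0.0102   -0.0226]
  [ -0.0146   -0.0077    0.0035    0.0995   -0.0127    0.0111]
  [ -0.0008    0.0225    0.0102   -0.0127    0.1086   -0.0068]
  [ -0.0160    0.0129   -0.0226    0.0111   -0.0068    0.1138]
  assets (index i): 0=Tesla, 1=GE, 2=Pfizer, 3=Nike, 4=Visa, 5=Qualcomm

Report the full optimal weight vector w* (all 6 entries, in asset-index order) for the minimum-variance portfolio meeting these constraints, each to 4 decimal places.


g=Σ⁻¹μ = [1.7765  -0.4858  1.3450  1.5153  2.0419  2.0400]
h=Σ⁻¹𝟙 = [15.0205  16.8499  14.6368  12.6555  6.6253  11.0574]
a=μᵀg=1.247636  b=𝟙ᵀg=8.232881  c=𝟙ᵀh=76.845459  D=ac−b²=28.094802
λ₁=(c·0.156−b)/D = (76.845459·0.156−8.232881)/28.094802 = 0.133655
λ₂=(a−b·0.156)/D = (1.247636−8.232881·0.156)/28.094802 = -0.001306
w* = 0.133655·g + -0.001306·h:
  w_0 = 0.133655·1.7765 + -0.001306·15.0205 = 0.2178  (Tesla)
  w_1 = 0.133655·-0.4858 + -0.001306·16.8499 = -0.0869  (GE)
  w_2 = 0.133655·1.3450 + -0.001306·14.6368 = 0.1606  (Pfizer)
  w_3 = 0.133655·1.5153 + -0.001306·12.6555 = 0.1860  (Nike)
  w_4 = 0.133655·2.0419 + -0.001306·6.6253 = 0.2643  (Visa)
  w_5 = 0.133655·2.0400 + -0.001306·11.0574 = 0.2582  (Qualcomm)
Σw_i=1.0000  μᵀw=0.1560
σ²=wᵀΣw=λ₁·μ_p+λ₂ = 0.133655·0.156 + -0.001306 = 0.019544 ≈ 0.0195

0.2178  -0.0869  0.1606  0.1860  0.2643  0.2582


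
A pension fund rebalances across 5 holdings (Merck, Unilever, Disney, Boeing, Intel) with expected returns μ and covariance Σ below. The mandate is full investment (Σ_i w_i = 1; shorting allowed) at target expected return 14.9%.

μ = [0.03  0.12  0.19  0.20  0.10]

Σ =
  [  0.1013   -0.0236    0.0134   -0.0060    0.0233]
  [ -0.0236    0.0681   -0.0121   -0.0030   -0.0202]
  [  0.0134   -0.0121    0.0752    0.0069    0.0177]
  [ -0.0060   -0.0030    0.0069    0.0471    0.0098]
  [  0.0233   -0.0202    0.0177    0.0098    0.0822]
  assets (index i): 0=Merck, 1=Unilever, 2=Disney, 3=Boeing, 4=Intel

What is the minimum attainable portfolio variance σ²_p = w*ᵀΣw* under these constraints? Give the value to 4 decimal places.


u=Σ⁻¹μ = [0.7174  2.8144  2.3110  4.0271  0.7271]
v=Σ⁻¹𝟙 = [13.2740  25.0040  10.7442  20.9143  9.7404]
a=μᵀu=1.676466  b=𝟙ᵀu=10.596999  c=𝟙ᵀv=79.676906  D=ac−b²=21.279275
λ₁=(c·0.149−b)/D = (79.676906·0.149−10.596999)/21.279275 = 0.059911
λ₂=(a−b·0.149)/D = (1.676466−10.596999·0.149)/21.279275 = 0.004583
w* = 0.059911·u + 0.004583·v:
  w_0 = 0.059911·0.7174 + 0.004583·13.2740 = 0.1038  (Merck)
  w_1 = 0.059911·2.8144 + 0.004583·25.0040 = 0.2832  (Unilever)
  w_2 = 0.059911·2.3110 + 0.004583·10.7442 = 0.1877  (Disney)
  w_3 = 0.059911·4.0271 + 0.004583·20.9143 = 0.3371  (Boeing)
  w_4 = 0.059911·0.7271 + 0.004583·9.7404 = 0.0882  (Intel)
Σw_i=1.0000  μᵀw=0.1490
σ²=wᵀΣw=λ₁·μ_p+λ₂ = 0.059911·0.149 + 0.004583 = 0.013509 ≈ 0.0135

0.0135


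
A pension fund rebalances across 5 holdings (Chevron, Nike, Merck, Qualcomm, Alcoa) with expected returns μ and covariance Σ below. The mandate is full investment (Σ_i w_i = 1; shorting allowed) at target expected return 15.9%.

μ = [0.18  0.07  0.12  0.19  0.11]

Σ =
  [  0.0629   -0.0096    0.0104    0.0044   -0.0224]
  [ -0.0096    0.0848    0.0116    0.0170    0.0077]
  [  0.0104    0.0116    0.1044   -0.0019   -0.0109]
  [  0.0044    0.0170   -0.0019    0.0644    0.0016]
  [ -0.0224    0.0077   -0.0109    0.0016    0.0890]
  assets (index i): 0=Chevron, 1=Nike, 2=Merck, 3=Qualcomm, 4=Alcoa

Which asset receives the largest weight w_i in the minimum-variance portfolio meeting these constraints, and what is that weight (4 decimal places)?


Chevron (0.3574)

p=Σ⁻¹μ = [3.3129  0.3404  1.0507  2.6124  2.1220]
q=Σ⁻¹𝟙 = [21.0043  9.2139  8.3993  11.4973  16.5473]
a=μᵀp=1.476002  b=𝟙ᵀp=9.438353  c=𝟙ᵀq=66.662093  D=ac−b²=9.310850
λ₁=(c·0.159−b)/D = (66.662093·0.159−9.438353)/9.310850 = 0.124685
λ₂=(a−b·0.159)/D = (1.476002−9.438353·0.159)/9.310850 = -0.002652
w* = 0.124685·p + -0.002652·q:
  w_0 = 0.124685·3.3129 + -0.002652·21.0043 = 0.3574  (Chevron)
  w_1 = 0.124685·0.3404 + -0.002652·9.2139 = 0.0180  (Nike)
  w_2 = 0.124685·1.0507 + -0.002652·8.3993 = 0.1087  (Merck)
  w_3 = 0.124685·2.6124 + -0.002652·11.4973 = 0.2952  (Qualcomm)
  w_4 = 0.124685·2.1220 + -0.002652·16.5473 = 0.2207  (Alcoa)
Σw_i=1.0000  μᵀw=0.1590
σ²=wᵀΣw=λ₁·μ_p+λ₂ = 0.124685·0.159 + -0.002652 = 0.017172 ≈ 0.0172


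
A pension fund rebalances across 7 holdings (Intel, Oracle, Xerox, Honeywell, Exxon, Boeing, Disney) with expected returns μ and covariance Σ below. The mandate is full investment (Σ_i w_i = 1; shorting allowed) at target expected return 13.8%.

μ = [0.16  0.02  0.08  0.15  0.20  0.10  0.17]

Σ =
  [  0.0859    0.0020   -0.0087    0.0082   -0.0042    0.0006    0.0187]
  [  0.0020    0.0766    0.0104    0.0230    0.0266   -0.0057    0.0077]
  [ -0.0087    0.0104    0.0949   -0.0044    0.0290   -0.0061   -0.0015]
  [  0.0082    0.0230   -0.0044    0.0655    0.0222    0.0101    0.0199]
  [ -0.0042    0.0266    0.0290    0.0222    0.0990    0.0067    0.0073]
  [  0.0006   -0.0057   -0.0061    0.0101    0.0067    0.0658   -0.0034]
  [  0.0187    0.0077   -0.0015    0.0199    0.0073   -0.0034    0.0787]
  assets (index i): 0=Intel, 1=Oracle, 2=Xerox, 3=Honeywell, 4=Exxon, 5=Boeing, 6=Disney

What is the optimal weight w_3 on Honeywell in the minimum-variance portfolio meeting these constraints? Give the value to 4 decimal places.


g=Σ⁻¹μ = [1.5907  -0.8863  0.7468  1.2672  1.6329  1.2126  1.4636]
h=Σ⁻¹𝟙 = [10.0988  9.2753  11.3993  5.7836  1.6519  16.3597  8.7078]
a=μᵀg=1.183256  b=𝟙ᵀg=7.027472  c=𝟙ᵀh=63.276384  D=ac−b²=25.486823
λ₁=(c·0.138−b)/D = (63.276384·0.138−7.027472)/25.486823 = 0.066884
λ₂=(a−b·0.138)/D = (1.183256−7.027472·0.138)/25.486823 = 0.008376
w* = 0.066884·g + 0.008376·h:
  w_0 = 0.066884·1.5907 + 0.008376·10.0988 = 0.1910  (Intel)
  w_1 = 0.066884·-0.8863 + 0.008376·9.2753 = 0.0184  (Oracle)
  w_2 = 0.066884·0.7468 + 0.008376·11.3993 = 0.1454  (Xerox)
  w_3 = 0.066884·1.2672 + 0.008376·5.7836 = 0.1332  (Honeywell)
  w_4 = 0.066884·1.6329 + 0.008376·1.6519 = 0.1231  (Exxon)
  w_5 = 0.066884·1.2126 + 0.008376·16.3597 = 0.2181  (Boeing)
  w_6 = 0.066884·1.4636 + 0.008376·8.7078 = 0.1708  (Disney)
Σw_i=1.0000  μᵀw=0.1380
σ²=wᵀΣw=λ₁·μ_p+λ₂ = 0.066884·0.138 + 0.008376 = 0.017606 ≈ 0.0176

0.1332


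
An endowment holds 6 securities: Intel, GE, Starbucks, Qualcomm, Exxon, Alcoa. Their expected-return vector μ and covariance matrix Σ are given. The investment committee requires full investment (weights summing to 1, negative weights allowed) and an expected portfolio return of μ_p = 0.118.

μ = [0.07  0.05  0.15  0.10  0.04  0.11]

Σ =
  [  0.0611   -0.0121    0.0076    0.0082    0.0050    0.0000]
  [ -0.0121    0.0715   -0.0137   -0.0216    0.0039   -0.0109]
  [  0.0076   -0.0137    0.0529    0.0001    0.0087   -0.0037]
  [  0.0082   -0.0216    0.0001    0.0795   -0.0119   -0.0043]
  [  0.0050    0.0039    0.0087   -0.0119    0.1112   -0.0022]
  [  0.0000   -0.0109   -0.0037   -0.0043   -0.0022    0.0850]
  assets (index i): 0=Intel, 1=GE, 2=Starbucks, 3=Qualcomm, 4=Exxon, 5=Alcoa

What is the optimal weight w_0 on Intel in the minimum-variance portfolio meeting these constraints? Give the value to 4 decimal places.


u=Σ⁻¹μ = [0.9126  2.3604  3.4064  1.9326  0.2128  1.8484]
v=Σ⁻¹𝟙 = [15.7881  30.0392  24.3223  21.2431  7.9550  17.9561]
a=μᵀu=1.097950  b=𝟙ᵀu=10.673156  c=𝟙ᵀv=117.303827  D=ac−b²=14.877505
λ₁=(c·0.118−b)/D = (117.303827·0.118−10.673156)/14.877505 = 0.212986
λ₂=(a−b·0.118)/D = (1.097950−10.673156·0.118)/14.877505 = -0.010854
w* = 0.212986·u + -0.010854·v:
  w_0 = 0.212986·0.9126 + -0.010854·15.7881 = 0.0230  (Intel)
  w_1 = 0.212986·2.3604 + -0.010854·30.0392 = 0.1767  (GE)
  w_2 = 0.212986·3.4064 + -0.010854·24.3223 = 0.4615  (Starbucks)
  w_3 = 0.212986·1.9326 + -0.010854·21.2431 = 0.1810  (Qualcomm)
  w_4 = 0.212986·0.2128 + -0.010854·7.9550 = -0.0410  (Exxon)
  w_5 = 0.212986·1.8484 + -0.010854·17.9561 = 0.1988  (Alcoa)
Σw_i=1.0000  μᵀw=0.1180
σ²=wᵀΣw=λ₁·μ_p+λ₂ = 0.212986·0.118 + -0.010854 = 0.014278 ≈ 0.0143

0.0230


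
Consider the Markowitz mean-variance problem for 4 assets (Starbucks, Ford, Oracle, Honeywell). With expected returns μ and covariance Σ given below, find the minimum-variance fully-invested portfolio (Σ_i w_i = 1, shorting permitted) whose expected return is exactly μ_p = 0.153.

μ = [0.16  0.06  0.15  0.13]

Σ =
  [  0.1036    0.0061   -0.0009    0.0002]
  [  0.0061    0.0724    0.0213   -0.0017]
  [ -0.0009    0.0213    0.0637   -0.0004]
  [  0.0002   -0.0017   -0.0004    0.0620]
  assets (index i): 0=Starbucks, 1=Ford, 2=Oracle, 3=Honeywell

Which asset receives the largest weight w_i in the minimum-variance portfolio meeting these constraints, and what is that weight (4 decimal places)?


Oracle (0.4461)

u=Σ⁻¹μ = [1.5581  0.0486  2.3738  2.1084]
v=Σ⁻¹𝟙 = [9.1603  9.6931  12.6901  16.4471]
a=μᵀu=0.882371  b=𝟙ᵀu=6.088873  c=𝟙ᵀv=47.990638  D=ac−b²=5.271154
λ₁=(c·0.153−b)/D = (47.990638·0.153−6.088873)/5.271154 = 0.237841
λ₂=(a−b·0.153)/D = (0.882371−6.088873·0.153)/5.271154 = -0.009339
w* = 0.237841·u + -0.009339·v:
  w_0 = 0.237841·1.5581 + -0.009339·9.1603 = 0.2850  (Starbucks)
  w_1 = 0.237841·0.0486 + -0.009339·9.6931 = -0.0790  (Ford)
  w_2 = 0.237841·2.3738 + -0.009339·12.6901 = 0.4461  (Oracle)
  w_3 = 0.237841·2.1084 + -0.009339·16.4471 = 0.3479  (Honeywell)
Σw_i=1.0000  μᵀw=0.1530
σ²=wᵀΣw=λ₁·μ_p+λ₂ = 0.237841·0.153 + -0.009339 = 0.027051 ≈ 0.0271


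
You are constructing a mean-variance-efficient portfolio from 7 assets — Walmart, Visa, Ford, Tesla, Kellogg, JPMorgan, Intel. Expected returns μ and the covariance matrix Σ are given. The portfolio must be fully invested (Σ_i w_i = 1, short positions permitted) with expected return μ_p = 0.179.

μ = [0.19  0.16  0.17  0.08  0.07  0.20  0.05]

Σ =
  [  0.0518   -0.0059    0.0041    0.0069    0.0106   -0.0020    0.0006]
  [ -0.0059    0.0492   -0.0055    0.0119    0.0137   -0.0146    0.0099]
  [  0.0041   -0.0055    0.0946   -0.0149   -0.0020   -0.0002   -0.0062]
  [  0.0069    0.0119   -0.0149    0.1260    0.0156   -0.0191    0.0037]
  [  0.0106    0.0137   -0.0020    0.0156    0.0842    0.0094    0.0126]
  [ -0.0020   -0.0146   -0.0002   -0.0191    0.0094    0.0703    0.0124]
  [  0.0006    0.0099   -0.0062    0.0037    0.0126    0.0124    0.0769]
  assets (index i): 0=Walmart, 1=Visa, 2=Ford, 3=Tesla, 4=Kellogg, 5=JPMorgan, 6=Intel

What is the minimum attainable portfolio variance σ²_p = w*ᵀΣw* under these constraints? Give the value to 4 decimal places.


x=Σ⁻¹μ = [4.4507  5.6086  2.0324  0.9752  -1.2135  4.6652  -0.5431]
y=Σ⁻¹𝟙 = [20.9500  27.3146  13.1165  8.8676  0.0680  21.7970  6.4290]
a=μᵀx=2.987490  b=𝟙ᵀx=15.975645  c=𝟙ᵀy=98.542555  D=ac−b²=39.173633
λ₁=(c·0.179−b)/D = (98.542555·0.179−15.975645)/39.173633 = 0.042464
λ₂=(a−b·0.179)/D = (2.987490−15.975645·0.179)/39.173633 = 0.003264
w* = 0.042464·x + 0.003264·y:
  w_0 = 0.042464·4.4507 + 0.003264·20.9500 = 0.2574  (Walmart)
  w_1 = 0.042464·5.6086 + 0.003264·27.3146 = 0.3273  (Visa)
  w_2 = 0.042464·2.0324 + 0.003264·13.1165 = 0.1291  (Ford)
  w_3 = 0.042464·0.9752 + 0.003264·8.8676 = 0.0704  (Tesla)
  w_4 = 0.042464·-1.2135 + 0.003264·0.0680 = -0.0513  (Kellogg)
  w_5 = 0.042464·4.6652 + 0.003264·21.7970 = 0.2692  (JPMorgan)
  w_6 = 0.042464·-0.5431 + 0.003264·6.4290 = -0.0021  (Intel)
Σw_i=1.0000  μᵀw=0.1790
σ²=wᵀΣw=λ₁·μ_p+λ₂ = 0.042464·0.179 + 0.003264 = 0.010865 ≈ 0.0109

0.0109


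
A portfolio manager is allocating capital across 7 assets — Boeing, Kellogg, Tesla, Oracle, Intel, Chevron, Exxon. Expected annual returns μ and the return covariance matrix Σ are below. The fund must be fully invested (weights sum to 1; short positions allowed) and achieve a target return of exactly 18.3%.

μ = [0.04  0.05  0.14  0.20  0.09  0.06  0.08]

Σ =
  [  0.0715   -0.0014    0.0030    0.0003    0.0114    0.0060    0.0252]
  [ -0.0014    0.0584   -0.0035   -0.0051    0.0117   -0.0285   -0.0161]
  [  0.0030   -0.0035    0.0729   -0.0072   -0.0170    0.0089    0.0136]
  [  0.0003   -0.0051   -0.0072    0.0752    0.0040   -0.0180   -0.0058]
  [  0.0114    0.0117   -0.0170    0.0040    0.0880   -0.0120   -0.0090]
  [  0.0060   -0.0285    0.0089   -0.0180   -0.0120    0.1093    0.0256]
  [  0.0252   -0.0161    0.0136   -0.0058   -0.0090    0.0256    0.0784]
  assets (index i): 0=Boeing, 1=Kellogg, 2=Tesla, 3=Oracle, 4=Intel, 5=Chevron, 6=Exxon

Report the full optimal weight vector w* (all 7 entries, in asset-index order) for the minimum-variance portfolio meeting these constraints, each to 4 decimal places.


x=Σ⁻¹μ = [-0.2183  1.9486  2.3138  3.3419  1.3773  1.3341  1.0591]
y=Σ⁻¹𝟙 = [6.4376  29.1634  15.5669  21.1035  12.2145  17.3053  11.2871]
a=μᵀx=1.369725  b=𝟙ᵀx=11.156336  c=𝟙ᵀy=113.078249  D=ac−b²=30.422247
λ₁=(c·0.183−b)/D = (113.078249·0.183−11.156336)/30.422247 = 0.313487
λ₂=(a−b·0.183)/D = (1.369725−11.156336·0.183)/30.422247 = -0.022085
w* = 0.313487·x + -0.022085·y:
  w_0 = 0.313487·-0.2183 + -0.022085·6.4376 = -0.2106  (Boeing)
  w_1 = 0.313487·1.9486 + -0.022085·29.1634 = -0.0332  (Kellogg)
  w_2 = 0.313487·2.3138 + -0.022085·15.5669 = 0.3815  (Tesla)
  w_3 = 0.313487·3.3419 + -0.022085·21.1035 = 0.5816  (Oracle)
  w_4 = 0.313487·1.3773 + -0.022085·12.2145 = 0.1620  (Intel)
  w_5 = 0.313487·1.3341 + -0.022085·17.3053 = 0.0360  (Chevron)
  w_6 = 0.313487·1.0591 + -0.022085·11.2871 = 0.0827  (Exxon)
Σw_i=1.0000  μᵀw=0.1830
σ²=wᵀΣw=λ₁·μ_p+λ₂ = 0.313487·0.183 + -0.022085 = 0.035283 ≈ 0.0353

-0.2106  -0.0332  0.3815  0.5816  0.1620  0.0360  0.0827


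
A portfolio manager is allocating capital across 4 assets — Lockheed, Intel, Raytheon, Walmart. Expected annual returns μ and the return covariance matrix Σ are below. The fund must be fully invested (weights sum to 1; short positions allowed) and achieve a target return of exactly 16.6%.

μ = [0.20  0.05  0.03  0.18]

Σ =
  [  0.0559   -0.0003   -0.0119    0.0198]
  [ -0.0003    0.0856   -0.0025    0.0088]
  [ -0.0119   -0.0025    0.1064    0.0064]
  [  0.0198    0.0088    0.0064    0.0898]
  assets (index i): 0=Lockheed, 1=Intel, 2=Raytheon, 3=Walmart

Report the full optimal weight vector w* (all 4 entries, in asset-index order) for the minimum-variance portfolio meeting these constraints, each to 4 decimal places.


0.5980  0.0828  0.1013  0.2179

g=Σ⁻¹μ = [3.2843  0.4905  0.5892  1.1902]
h=Σ⁻¹𝟙 = [18.5840  11.5583  11.4424  5.0901]
a=μᵀg=0.913302  b=𝟙ᵀg=5.554212  c=𝟙ᵀh=46.674798  D=ac−b²=11.778910
λ₁=(c·0.166−b)/D = (46.674798·0.166−5.554212)/11.778910 = 0.186249
λ₂=(a−b·0.166)/D = (0.913302−5.554212·0.166)/11.778910 = -0.000738
w* = 0.186249·g + -0.000738·h:
  w_0 = 0.186249·3.2843 + -0.000738·18.5840 = 0.5980  (Lockheed)
  w_1 = 0.186249·0.4905 + -0.000738·11.5583 = 0.0828  (Intel)
  w_2 = 0.186249·0.5892 + -0.000738·11.4424 = 0.1013  (Raytheon)
  w_3 = 0.186249·1.1902 + -0.000738·5.0901 = 0.2179  (Walmart)
Σw_i=1.0000  μᵀw=0.1660
σ²=wᵀΣw=λ₁·μ_p+λ₂ = 0.186249·0.166 + -0.000738 = 0.030179 ≈ 0.0302


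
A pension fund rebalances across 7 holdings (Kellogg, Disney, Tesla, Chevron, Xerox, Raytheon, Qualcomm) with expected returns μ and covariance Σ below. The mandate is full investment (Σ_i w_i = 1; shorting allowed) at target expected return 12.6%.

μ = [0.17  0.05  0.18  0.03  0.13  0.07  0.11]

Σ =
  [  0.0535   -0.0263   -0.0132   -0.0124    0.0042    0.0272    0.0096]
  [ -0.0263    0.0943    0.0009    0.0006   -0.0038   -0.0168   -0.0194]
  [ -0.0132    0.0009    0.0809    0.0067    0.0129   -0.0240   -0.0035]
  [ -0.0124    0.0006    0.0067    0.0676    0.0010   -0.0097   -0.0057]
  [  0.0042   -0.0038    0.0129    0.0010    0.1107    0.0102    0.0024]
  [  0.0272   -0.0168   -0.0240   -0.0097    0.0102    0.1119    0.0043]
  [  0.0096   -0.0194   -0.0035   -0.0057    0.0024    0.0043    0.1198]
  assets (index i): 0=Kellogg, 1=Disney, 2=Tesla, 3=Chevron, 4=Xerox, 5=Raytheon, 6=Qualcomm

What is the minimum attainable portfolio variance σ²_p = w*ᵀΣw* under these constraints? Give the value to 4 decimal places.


p=Σ⁻¹μ = [4.7758  2.1320  2.9490  1.1428  0.6522  0.4187  0.9932]
q=Σ⁻¹𝟙 = [32.4194  23.4060  18.0671  20.9046  5.2187  9.3735  10.6211]
a=μᵀp=1.706944  b=𝟙ᵀp=13.063714  c=𝟙ᵀq=120.010429  D=ac−b²=34.190511
λ₁=(c·0.126−b)/D = (120.010429·0.126−13.063714)/34.190511 = 0.060180
λ₂=(a−b·0.126)/D = (1.706944−13.063714·0.126)/34.190511 = 0.001782
w* = 0.060180·p + 0.001782·q:
  w_0 = 0.060180·4.7758 + 0.001782·32.4194 = 0.3452  (Kellogg)
  w_1 = 0.060180·2.1320 + 0.001782·23.4060 = 0.1700  (Disney)
  w_2 = 0.060180·2.9490 + 0.001782·18.0671 = 0.2097  (Tesla)
  w_3 = 0.060180·1.1428 + 0.001782·20.9046 = 0.1060  (Chevron)
  w_4 = 0.060180·0.6522 + 0.001782·5.2187 = 0.0486  (Xerox)
  w_5 = 0.060180·0.4187 + 0.001782·9.3735 = 0.0419  (Raytheon)
  w_6 = 0.060180·0.9932 + 0.001782·10.6211 = 0.0787  (Qualcomm)
Σw_i=1.0000  μᵀw=0.1260
σ²=wᵀΣw=λ₁·μ_p+λ₂ = 0.060180·0.126 + 0.001782 = 0.009364 ≈ 0.0094

0.0094


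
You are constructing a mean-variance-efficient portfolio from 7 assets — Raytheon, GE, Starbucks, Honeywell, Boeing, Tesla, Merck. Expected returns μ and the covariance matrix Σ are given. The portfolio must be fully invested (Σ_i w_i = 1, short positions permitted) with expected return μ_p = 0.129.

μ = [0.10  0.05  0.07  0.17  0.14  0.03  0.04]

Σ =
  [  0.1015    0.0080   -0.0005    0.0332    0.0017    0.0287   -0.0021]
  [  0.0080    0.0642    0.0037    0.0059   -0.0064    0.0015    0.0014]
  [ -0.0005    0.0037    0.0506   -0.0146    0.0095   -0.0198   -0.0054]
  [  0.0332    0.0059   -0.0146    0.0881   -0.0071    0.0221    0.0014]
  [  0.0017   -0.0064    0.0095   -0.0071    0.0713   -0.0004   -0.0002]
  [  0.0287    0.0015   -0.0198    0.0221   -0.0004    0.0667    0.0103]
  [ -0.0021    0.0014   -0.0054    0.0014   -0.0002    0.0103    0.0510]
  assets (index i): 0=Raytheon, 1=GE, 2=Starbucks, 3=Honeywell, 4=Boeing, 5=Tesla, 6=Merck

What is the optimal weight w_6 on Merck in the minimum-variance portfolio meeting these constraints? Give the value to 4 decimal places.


0.0896

u=Σ⁻¹μ = [0.1991  0.6313  1.6986  2.2463  2.0153  -0.0178  0.9049]
v=Σ⁻¹𝟙 = [0.8252  13.2922  27.9907  11.4999  12.7568  16.0200  18.7396]
a=μᵀu=0.870043  b=𝟙ᵀu=7.677598  c=𝟙ᵀv=101.124390  D=ac−b²=29.037060
λ₁=(c·0.129−b)/D = (101.124390·0.129−7.677598)/29.037060 = 0.184848
λ₂=(a−b·0.129)/D = (0.870043−7.677598·0.129)/29.037060 = -0.004145
w* = 0.184848·u + -0.004145·v:
  w_0 = 0.184848·0.1991 + -0.004145·0.8252 = 0.0334  (Raytheon)
  w_1 = 0.184848·0.6313 + -0.004145·13.2922 = 0.0616  (GE)
  w_2 = 0.184848·1.6986 + -0.004145·27.9907 = 0.1980  (Starbucks)
  w_3 = 0.184848·2.2463 + -0.004145·11.4999 = 0.3676  (Honeywell)
  w_4 = 0.184848·2.0153 + -0.004145·12.7568 = 0.3196  (Boeing)
  w_5 = 0.184848·-0.0178 + -0.004145·16.0200 = -0.0697  (Tesla)
  w_6 = 0.184848·0.9049 + -0.004145·18.7396 = 0.0896  (Merck)
Σw_i=1.0000  μᵀw=0.1290
σ²=wᵀΣw=λ₁·μ_p+λ₂ = 0.184848·0.129 + -0.004145 = 0.019700 ≈ 0.0197


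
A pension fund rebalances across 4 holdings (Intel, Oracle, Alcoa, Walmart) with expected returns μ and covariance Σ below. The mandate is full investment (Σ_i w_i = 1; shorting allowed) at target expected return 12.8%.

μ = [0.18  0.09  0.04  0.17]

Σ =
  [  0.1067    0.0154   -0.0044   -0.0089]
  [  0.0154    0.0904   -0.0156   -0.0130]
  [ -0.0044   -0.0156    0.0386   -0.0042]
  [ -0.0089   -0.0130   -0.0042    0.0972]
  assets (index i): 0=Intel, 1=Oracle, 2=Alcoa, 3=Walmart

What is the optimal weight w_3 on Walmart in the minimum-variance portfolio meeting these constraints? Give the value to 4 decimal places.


0.3217

g=Σ⁻¹μ = [1.7560  1.3588  2.0227  2.1789]
h=Σ⁻¹𝟙 = [9.5405  17.7888  35.8253  15.0888]
a=μᵀg=0.889694  b=𝟙ᵀg=7.316391  c=𝟙ᵀh=78.243380  D=ac−b²=16.083054
λ₁=(c·0.128−b)/D = (78.243380·0.128−7.316391)/16.083054 = 0.167802
λ₂=(a−b·0.128)/D = (0.889694−7.316391·0.128)/16.083054 = -0.002910
w* = 0.167802·g + -0.002910·h:
  w_0 = 0.167802·1.7560 + -0.002910·9.5405 = 0.2669  (Intel)
  w_1 = 0.167802·1.3588 + -0.002910·17.7888 = 0.1762  (Oracle)
  w_2 = 0.167802·2.0227 + -0.002910·35.8253 = 0.2352  (Alcoa)
  w_3 = 0.167802·2.1789 + -0.002910·15.0888 = 0.3217  (Walmart)
Σw_i=1.0000  μᵀw=0.1280
σ²=wᵀΣw=λ₁·μ_p+λ₂ = 0.167802·0.128 + -0.002910 = 0.018568 ≈ 0.0186


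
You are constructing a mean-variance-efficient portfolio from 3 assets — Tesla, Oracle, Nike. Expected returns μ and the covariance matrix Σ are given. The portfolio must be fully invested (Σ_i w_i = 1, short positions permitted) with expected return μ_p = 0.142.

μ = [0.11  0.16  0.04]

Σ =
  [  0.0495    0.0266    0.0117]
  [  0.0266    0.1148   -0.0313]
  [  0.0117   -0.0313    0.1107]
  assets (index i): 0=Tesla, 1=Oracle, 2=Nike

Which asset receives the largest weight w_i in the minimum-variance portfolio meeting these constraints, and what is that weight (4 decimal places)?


g=Σ⁻¹μ = [1.4418  1.2099  0.5510]
h=Σ⁻¹𝟙 = [13.3651  8.3343  9.9773]
a=μᵀg=0.374224  b=𝟙ᵀg=3.202745  c=𝟙ᵀh=31.676760  D=ac−b²=1.596613
λ₁=(c·0.142−b)/D = (31.676760·0.142−3.202745)/1.596613 = 0.811314
λ₂=(a−b·0.142)/D = (0.374224−3.202745·0.142)/1.596613 = -0.050461
w* = 0.811314·g + -0.050461·h:
  w_0 = 0.811314·1.4418 + -0.050461·13.3651 = 0.4954  (Tesla)
  w_1 = 0.811314·1.2099 + -0.050461·8.3343 = 0.5610  (Oracle)
  w_2 = 0.811314·0.5510 + -0.050461·9.9773 = -0.0564  (Nike)
Σw_i=1.0000  μᵀw=0.1420
σ²=wᵀΣw=λ₁·μ_p+λ₂ = 0.811314·0.142 + -0.050461 = 0.064746 ≈ 0.0647

Oracle (0.5610)


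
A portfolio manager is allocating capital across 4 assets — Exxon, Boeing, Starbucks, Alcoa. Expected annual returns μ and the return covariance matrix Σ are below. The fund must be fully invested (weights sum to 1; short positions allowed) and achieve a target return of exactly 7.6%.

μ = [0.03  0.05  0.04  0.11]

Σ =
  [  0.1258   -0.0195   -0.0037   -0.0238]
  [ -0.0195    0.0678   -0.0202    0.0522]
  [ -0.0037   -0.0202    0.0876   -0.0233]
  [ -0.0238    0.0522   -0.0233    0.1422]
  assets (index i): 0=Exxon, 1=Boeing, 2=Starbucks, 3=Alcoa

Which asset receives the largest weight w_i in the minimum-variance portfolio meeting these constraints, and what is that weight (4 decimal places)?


p=Σ⁻¹μ = [0.4919  0.4998  0.8067  0.8046]
q=Σ⁻¹𝟙 = [12.4642  20.0350  17.8072  4.6816]
a=μᵀp=0.160518  b=𝟙ᵀp=2.602940  c=𝟙ᵀq=54.987970  D=ac−b²=2.051250
λ₁=(c·0.076−b)/D = (54.987970·0.076−2.602940)/2.051250 = 0.768383
λ₂=(a−b·0.076)/D = (0.160518−2.602940·0.076)/2.051250 = -0.018187
w* = 0.768383·p + -0.018187·q:
  w_0 = 0.768383·0.4919 + -0.018187·12.4642 = 0.1513  (Exxon)
  w_1 = 0.768383·0.4998 + -0.018187·20.0350 = 0.0197  (Boeing)
  w_2 = 0.768383·0.8067 + -0.018187·17.8072 = 0.2960  (Starbucks)
  w_3 = 0.768383·0.8046 + -0.018187·4.6816 = 0.5331  (Alcoa)
Σw_i=1.0000  μᵀw=0.0760
σ²=wᵀΣw=λ₁·μ_p+λ₂ = 0.768383·0.076 + -0.018187 = 0.040210 ≈ 0.0402

Alcoa (0.5331)


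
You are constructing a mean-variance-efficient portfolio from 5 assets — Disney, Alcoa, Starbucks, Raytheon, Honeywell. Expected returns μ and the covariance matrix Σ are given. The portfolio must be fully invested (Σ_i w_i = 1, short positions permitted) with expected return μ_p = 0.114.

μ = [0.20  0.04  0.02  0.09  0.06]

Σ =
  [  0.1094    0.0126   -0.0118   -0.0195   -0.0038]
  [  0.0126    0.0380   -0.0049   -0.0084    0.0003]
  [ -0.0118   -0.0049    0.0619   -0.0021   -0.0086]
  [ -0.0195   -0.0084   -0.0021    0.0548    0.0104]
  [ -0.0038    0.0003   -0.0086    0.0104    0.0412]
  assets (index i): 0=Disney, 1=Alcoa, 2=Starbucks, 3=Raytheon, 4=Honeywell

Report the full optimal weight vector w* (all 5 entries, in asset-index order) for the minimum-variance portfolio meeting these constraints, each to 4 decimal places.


x=Σ⁻¹μ = [2.3112  0.9504  1.0990  2.4089  1.2839]
y=Σ⁻¹𝟙 = [13.5266  30.2127  25.3479  24.0086  24.5301]
a=μᵀx=0.816069  b=𝟙ᵀx=8.053361  c=𝟙ᵀy=117.625848  D=ac−b²=31.134230
λ₁=(c·0.114−b)/D = (117.625848·0.114−8.053361)/31.134230 = 0.172029
λ₂=(a−b·0.114)/D = (0.816069−8.053361·0.114)/31.134230 = -0.003277
w* = 0.172029·x + -0.003277·y:
  w_0 = 0.172029·2.3112 + -0.003277·13.5266 = 0.3533  (Disney)
  w_1 = 0.172029·0.9504 + -0.003277·30.2127 = 0.0645  (Alcoa)
  w_2 = 0.172029·1.0990 + -0.003277·25.3479 = 0.1060  (Starbucks)
  w_3 = 0.172029·2.4089 + -0.003277·24.0086 = 0.3357  (Raytheon)
  w_4 = 0.172029·1.2839 + -0.003277·24.5301 = 0.1405  (Honeywell)
Σw_i=1.0000  μᵀw=0.1140
σ²=wᵀΣw=λ₁·μ_p+λ₂ = 0.172029·0.114 + -0.003277 = 0.016335 ≈ 0.0163

0.3533  0.0645  0.1060  0.3357  0.1405


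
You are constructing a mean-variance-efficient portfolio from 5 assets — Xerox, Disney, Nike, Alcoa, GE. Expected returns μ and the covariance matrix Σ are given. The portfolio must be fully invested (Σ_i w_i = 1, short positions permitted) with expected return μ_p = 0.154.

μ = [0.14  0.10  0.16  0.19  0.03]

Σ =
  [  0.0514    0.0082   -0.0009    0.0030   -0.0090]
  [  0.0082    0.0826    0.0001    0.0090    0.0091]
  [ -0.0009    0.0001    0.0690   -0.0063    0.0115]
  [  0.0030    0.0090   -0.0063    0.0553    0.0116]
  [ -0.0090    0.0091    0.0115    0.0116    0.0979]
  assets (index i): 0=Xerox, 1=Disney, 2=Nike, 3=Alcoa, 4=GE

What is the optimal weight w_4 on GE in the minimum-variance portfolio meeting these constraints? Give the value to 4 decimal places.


x=Σ⁻¹μ = [2.4185  0.6078  2.7208  3.5724  -0.2706]
y=Σ⁻¹𝟙 = [18.8998  7.6401  14.9144  15.9186  7.6037]
a=μᵀx=1.505340  b=𝟙ᵀx=9.048921  c=𝟙ᵀy=64.976546  D=ac−b²=15.928799
λ₁=(c·0.154−b)/D = (64.976546·0.154−9.048921)/15.928799 = 0.060109
λ₂=(a−b·0.154)/D = (1.505340−9.048921·0.154)/15.928799 = 0.007019
w* = 0.060109·x + 0.007019·y:
  w_0 = 0.060109·2.4185 + 0.007019·18.8998 = 0.2780  (Xerox)
  w_1 = 0.060109·0.6078 + 0.007019·7.6401 = 0.0902  (Disney)
  w_2 = 0.060109·2.7208 + 0.007019·14.9144 = 0.2682  (Nike)
  w_3 = 0.060109·3.5724 + 0.007019·15.9186 = 0.3265  (Alcoa)
  w_4 = 0.060109·-0.2706 + 0.007019·7.6037 = 0.0371  (GE)
Σw_i=1.0000  μᵀw=0.1540
σ²=wᵀΣw=λ₁·μ_p+λ₂ = 0.060109·0.154 + 0.007019 = 0.016276 ≈ 0.0163

0.0371
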